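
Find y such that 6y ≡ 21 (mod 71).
39

Since gcd(6, 71) = 1 divides 21, a solution exists.
Multiply both sides by the inverse of 6 mod 71:
  6^(-1) mod 71 = 12
  x ≡ 12 × 21 ≡ 252 ≡ 39 (mod 71)
Verification: 6 × 39 = 234 = 3 × 71 + 21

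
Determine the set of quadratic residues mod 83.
QRs mod 83: {1, 3, 4, 7, 9, 10, 11, 12, 16, 17, 21, 23, 25, 26, 27, 28, 29, 30, 31, 33, 36, 37, 38, 40, 41, 44, 48, 49, 51, 59, 61, 63, 64, 65, 68, 69, 70, 75, 77, 78, 81}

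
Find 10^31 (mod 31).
Using Fermat: 10^{30} ≡ 1 (mod 31). 31 ≡ 1 (mod 30). So 10^{31} ≡ 10^{1} ≡ 10 (mod 31)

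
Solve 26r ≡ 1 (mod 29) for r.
26^(-1) ≡ 19 (mod 29). Verification: 26 × 19 = 494 ≡ 1 (mod 29)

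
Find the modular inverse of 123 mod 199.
123^(-1) ≡ 144 (mod 199). Verification: 123 × 144 = 17712 ≡ 1 (mod 199)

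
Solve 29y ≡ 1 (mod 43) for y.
29^(-1) ≡ 3 (mod 43). Verification: 29 × 3 = 87 ≡ 1 (mod 43)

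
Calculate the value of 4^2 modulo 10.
2 = 2 (binary 10). Repeated squaring mod 10: 4^1 ≡ 4; 4^2 ≡ 4² = 16 ≡ 6. So 4^2 ≡ 6 (mod 10).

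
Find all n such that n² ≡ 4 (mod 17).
The square roots of 4 mod 17 are 2 and 15. Verify: 2² = 4 ≡ 4 (mod 17)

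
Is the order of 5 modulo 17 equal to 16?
Yes, ord_17(5) = 16.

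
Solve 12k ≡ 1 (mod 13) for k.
12

Using Extended Euclidean Algorithm:
gcd(12, 13) = 1
Bezout coefficients: 12 × -1 + 13 × 1 = 1
So 12 × -1 ≡ 1 (mod 13)
The inverse is -1 mod 13 = 12
Verification: 12 × 12 = 144 = 11 × 13 + 1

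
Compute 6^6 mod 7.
6 = 4 + 2 (binary 110). Repeated squaring mod 7: 6^1 ≡ 6; 6^2 ≡ 6² = 36 ≡ 1; 6^4 ≡ 1² = 1 ≡ 1. Multiply: 6^6 = 6^4 × 6^2 ≡ 1 × 1 (mod 7): 1 × 1 = 1 ≡ 1. So 6^6 ≡ 1 (mod 7).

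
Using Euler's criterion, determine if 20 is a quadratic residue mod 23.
By Euler's criterion: 20^{11} ≡ 22 (mod 23). Since this equals -1 (≡ 22), 20 is not a QR.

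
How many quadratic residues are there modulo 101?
For prime 101, there are (p-1)/2 = (101-1)/2 = 50 quadratic residues (excluding 0).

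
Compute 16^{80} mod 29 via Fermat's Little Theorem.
7

By Fermat's Little Theorem, a^(p-1) ≡ 1 (mod p) for prime p and gcd(a, p) = 1
Here p = 29, so 16^28 ≡ 1 (mod 29)
We can reduce the exponent: 80 mod 28 = 24
So 16^80 ≡ 16^24 (mod 29)
Computing: 16^24 mod 29 = 7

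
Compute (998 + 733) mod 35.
16

(998 + 733) = 1731
1731 mod 35 = 16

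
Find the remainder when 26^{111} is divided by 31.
By Fermat: 26^{30} ≡ 1 (mod 31). 111 = 3×30 + 21. So 26^{111} ≡ 26^{21} ≡ 30 (mod 31)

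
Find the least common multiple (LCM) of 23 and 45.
1035

First find GCD(23, 45) using the Euclidean algorithm:
23 = 0 × 45 + 23
45 = 1 × 23 + 22
23 = 1 × 22 + 1
22 = 22 × 1 + 0
GCD(23, 45) = 1

LCM formula: LCM(a, b) = (a × b) / GCD(a, b)
LCM(23, 45) = (23 × 45) / 1
LCM(23, 45) = 1035 / 1
LCM(23, 45) = 1035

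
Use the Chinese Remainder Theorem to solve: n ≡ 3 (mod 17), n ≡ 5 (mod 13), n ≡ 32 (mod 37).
3658

Using the Chinese Remainder Theorem:
M = product of moduli = 8177
For equation 1: M_1 = 481, 481 ≡ 5 (mod 17), inverse of 481 mod 17 is 7 (check: 5 × 7 = 35 ≡ 1 (mod 17))
For equation 2: M_2 = 629, 629 ≡ 5 (mod 13), inverse of 629 mod 13 is 8 (check: 5 × 8 = 40 ≡ 1 (mod 13))
For equation 3: M_3 = 221, 221 ≡ 36 (mod 37), inverse of 221 mod 37 is 36 (check: 36 × 36 = 1296 ≡ 1 (mod 37))
Combine: n ≡ Σ r_i×M_i×(M_i⁻¹ mod m_i) = 3×481×7 + 5×629×8 + 32×221×36 = 10101 + 25160 + 254592 = 289853
289853 mod 8177 = 3658
n ≡ 3658 (mod 8177)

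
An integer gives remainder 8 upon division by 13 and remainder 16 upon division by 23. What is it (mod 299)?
M = 13 × 23 = 299. M₁ = 23, y₁ ≡ 4 (mod 13). M₂ = 13, y₂ ≡ 16 (mod 23). z = 8×23×4 + 16×13×16 ≡ 177 (mod 299). The smallest positive such number is 177.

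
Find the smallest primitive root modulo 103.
5

A primitive root g modulo p has order p-1 = 102
Prime divisors of 102: [2, 3, 17]
g is a primitive root iff g^(102/q) ≢ 1 (mod 103) for each prime divisor q
Testing small values:
  g = 2: 2^51 ≡ 1, 2^34 ≡ 46, 2^6 ≡ 64 (mod 103) → 2^51 ≡ 1, not primitive root
  g = 3: 3^51 ≡ 102, 3^34 ≡ 1, 3^6 ≡ 8 (mod 103) → 3^34 ≡ 1, not primitive root
  g = 4: 4^51 ≡ 1, 4^34 ≡ 56, 4^6 ≡ 79 (mod 103) → 4^51 ≡ 1, not primitive root
  g = 5: 5^51 ≡ 102, 5^34 ≡ 56, 5^6 ≡ 72 (mod 103) → none is 1, primitive root!
The smallest primitive root is 5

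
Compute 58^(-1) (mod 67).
58^(-1) ≡ 52 (mod 67). Verification: 58 × 52 = 3016 ≡ 1 (mod 67)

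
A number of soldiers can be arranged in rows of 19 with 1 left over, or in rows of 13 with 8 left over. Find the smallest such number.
M = 19 × 13 = 247. M₁ = 13, y₁ ≡ 3 (mod 19). M₂ = 19, y₂ ≡ 11 (mod 13). y = 1×13×3 + 8×19×11 ≡ 229 (mod 247). The smallest positive such number is 229.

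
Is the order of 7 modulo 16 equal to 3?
No, the actual order is 2, not 3.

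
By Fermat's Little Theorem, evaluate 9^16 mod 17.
By Fermat's Little Theorem, 9^{16} ≡ 1 (mod 17) since 17 is prime and gcd(9, 17) = 1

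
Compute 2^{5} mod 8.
0

Using successive squaring:
Binary expansion of 5: 101
Powers of 2 mod 8 (each is the square of the previous):
  2^1 ≡ 2 (mod 8)
  2^2 ≡ 2² = 4 ≡ 4 (mod 8)
  2^4 ≡ 4² = 16 ≡ 0 (mod 8)
5 = 4 + 1, so 2^5 = 2^4 × 2^1 ≡ 0 × 2 (mod 8)
Multiplying step by step:
  0 × 2 = 0 ≡ 0 (mod 8)
Result: 2^5 ≡ 0 (mod 8)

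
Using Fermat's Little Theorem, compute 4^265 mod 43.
By Fermat: 4^{42} ≡ 1 (mod 43). 265 ≡ 13 (mod 42). So 4^{265} ≡ 4^{13} ≡ 11 (mod 43)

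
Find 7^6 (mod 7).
7 ≡ 0 (mod 7). 6 = 4 + 2 (binary 110). Repeated squaring mod 7: 0^1 ≡ 0; 0^2 ≡ 0² = 0 ≡ 0; 0^4 ≡ 0² = 0 ≡ 0. Multiply: 7^6 ≡ 0^4 × 0^2 ≡ 0 × 0 (mod 7): 0 × 0 = 0 ≡ 0. So 7^6 ≡ 0 (mod 7).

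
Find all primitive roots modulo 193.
Primitive roots mod 193: {5, 10, 15, 17, 19, 22, 26, 30, 34, 37, 38, 40, 41, 44, 45, 47, 51, 52, 53, 57, 58, 61, 66, 70, 73, 77, 78, 79, 80, 82, 90, 91, 102, 103, 111, 113, 114, 115, 116, 120, 123, 127, 132, 135, 136, 140, 141, 142, 146, 148, 149, 152, 153, 155, 156, 159, 163, 167, 171, 174, 176, 178, 183, 188}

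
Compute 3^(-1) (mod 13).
3^(-1) ≡ 9 (mod 13). Verification: 3 × 9 = 27 ≡ 1 (mod 13)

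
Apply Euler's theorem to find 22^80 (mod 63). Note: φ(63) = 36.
By Euler: 22^{36} ≡ 1 (mod 63) since gcd(22, 63) = 1. 80 = 2×36 + 8. So 22^{80} ≡ 22^{8} ≡ 43 (mod 63)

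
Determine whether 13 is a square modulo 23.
By Euler's criterion: 13^{11} ≡ 1 (mod 23). Since this equals 1, 13 is a QR.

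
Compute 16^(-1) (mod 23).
13

Using Extended Euclidean Algorithm:
gcd(16, 23) = 1
Bezout coefficients: 16 × -10 + 23 × 7 = 1
So 16 × -10 ≡ 1 (mod 23)
The inverse is -10 mod 23 = 13
Verification: 16 × 13 = 208 = 9 × 23 + 1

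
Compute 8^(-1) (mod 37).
8^(-1) ≡ 14 (mod 37). Verification: 8 × 14 = 112 ≡ 1 (mod 37)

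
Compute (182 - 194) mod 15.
3

(182 - 194) = -12
-12 mod 15 = 3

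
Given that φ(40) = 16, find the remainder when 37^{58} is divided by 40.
By Euler: 37^{16} ≡ 1 (mod 40) since gcd(37, 40) = 1. 58 = 3×16 + 10. So 37^{58} ≡ 37^{10} ≡ 9 (mod 40)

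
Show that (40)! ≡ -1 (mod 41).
(40)! mod 41 = 40. Since this equals -1 (mod 41), Wilson confirms 41 is prime.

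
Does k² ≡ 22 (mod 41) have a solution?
By Euler's criterion: 22^{20} ≡ 40 (mod 41). Since this equals -1 (≡ 40), 22 is not a QR.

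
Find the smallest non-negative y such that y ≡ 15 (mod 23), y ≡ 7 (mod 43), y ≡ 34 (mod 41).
27914

Using the Chinese Remainder Theorem:
M = product of moduli = 40549
For equation 1: M_1 = 1763, 1763 ≡ 15 (mod 23), inverse of 1763 mod 23 is 20 (check: 15 × 20 = 300 ≡ 1 (mod 23))
For equation 2: M_2 = 943, 943 ≡ 40 (mod 43), inverse of 943 mod 43 is 14 (check: 40 × 14 = 560 ≡ 1 (mod 43))
For equation 3: M_3 = 989, 989 ≡ 5 (mod 41), inverse of 989 mod 41 is 33 (check: 5 × 33 = 165 ≡ 1 (mod 41))
Combine: y ≡ Σ r_i×M_i×(M_i⁻¹ mod m_i) = 15×1763×20 + 7×943×14 + 34×989×33 = 528900 + 92414 + 1109658 = 1730972
1730972 mod 40549 = 27914
y ≡ 27914 (mod 40549)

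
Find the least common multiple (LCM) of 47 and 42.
1974

First find GCD(47, 42) using the Euclidean algorithm:
47 = 1 × 42 + 5
42 = 8 × 5 + 2
5 = 2 × 2 + 1
2 = 2 × 1 + 0
GCD(47, 42) = 1

LCM formula: LCM(a, b) = (a × b) / GCD(a, b)
LCM(47, 42) = (47 × 42) / 1
LCM(47, 42) = 1974 / 1
LCM(47, 42) = 1974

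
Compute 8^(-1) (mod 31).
8^(-1) ≡ 4 (mod 31). Verification: 8 × 4 = 32 ≡ 1 (mod 31)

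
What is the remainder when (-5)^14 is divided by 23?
Using repeated squaring. (-5) ≡ 18 (mod 23). 14 = 8 + 4 + 2 (binary 1110). Repeated squaring mod 23: 18^1 ≡ 18; 18^2 ≡ 18² = 324 ≡ 2; 18^4 ≡ 2² = 4 ≡ 4; 18^8 ≡ 4² = 16 ≡ 16. Multiply: (-5)^14 ≡ 18^8 × 18^4 × 18^2 ≡ 16 × 4 × 2 (mod 23): 16 × 4 = 64 ≡ 18; 18 × 2 = 36 ≡ 13. So (-5)^14 ≡ 13 (mod 23).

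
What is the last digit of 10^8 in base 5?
10 ≡ 0 (mod 5). 8 = 8 (binary 1000). Repeated squaring mod 5: 0^1 ≡ 0; 0^2 ≡ 0² = 0 ≡ 0; 0^4 ≡ 0² = 0 ≡ 0; 0^8 ≡ 0² = 0 ≡ 0. So 10^8 ≡ 0 (mod 5).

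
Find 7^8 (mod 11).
8 = 8 (binary 1000). Repeated squaring mod 11: 7^1 ≡ 7; 7^2 ≡ 7² = 49 ≡ 5; 7^4 ≡ 5² = 25 ≡ 3; 7^8 ≡ 3² = 9 ≡ 9. So 7^8 ≡ 9 (mod 11).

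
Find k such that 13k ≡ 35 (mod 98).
63

Since gcd(13, 98) = 1 divides 35, a solution exists.
Multiply both sides by the inverse of 13 mod 98:
  13^(-1) mod 98 = 83
  x ≡ 83 × 35 ≡ 2905 ≡ 63 (mod 98)
Verification: 13 × 63 = 819 = 8 × 98 + 35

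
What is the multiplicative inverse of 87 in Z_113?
13

Using Extended Euclidean Algorithm:
gcd(87, 113) = 1
Bezout coefficients: 87 × 13 + 113 × -10 = 1
So 87 × 13 ≡ 1 (mod 113)
The inverse is 13 mod 113 = 13
Verification: 87 × 13 = 1131 = 10 × 113 + 1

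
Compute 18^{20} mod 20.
16

Using successive squaring:
Binary expansion of 20: 10100
Powers of 18 mod 20 (each is the square of the previous):
  18^1 ≡ 18 (mod 20)
  18^2 ≡ 18² = 324 ≡ 4 (mod 20)
  18^4 ≡ 4² = 16 ≡ 16 (mod 20)
  18^8 ≡ 16² = 256 ≡ 16 (mod 20)
  18^16 ≡ 16² = 256 ≡ 16 (mod 20)
20 = 16 + 4, so 18^20 = 18^16 × 18^4 ≡ 16 × 16 (mod 20)
Multiplying step by step:
  16 × 16 = 256 ≡ 16 (mod 20)
Result: 18^20 ≡ 16 (mod 20)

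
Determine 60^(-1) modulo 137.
60^(-1) ≡ 16 (mod 137). Verification: 60 × 16 = 960 ≡ 1 (mod 137)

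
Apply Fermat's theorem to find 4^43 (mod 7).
By Fermat: 4^{6} ≡ 1 (mod 7). 43 = 7×6 + 1. So 4^{43} ≡ 4^{1} ≡ 4 (mod 7)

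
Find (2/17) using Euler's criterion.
(2/17) = 2^{8} mod 17 = 1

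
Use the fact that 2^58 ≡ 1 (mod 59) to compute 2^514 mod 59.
By Fermat: 2^{58} ≡ 1 (mod 59). 514 = 8×58 + 50. So 2^{514} ≡ 2^{50} ≡ 3 (mod 59)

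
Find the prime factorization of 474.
2 × 3 × 79

Divide by primes starting from smallest:
474 ÷ 2 = 237
237 ÷ 3 = 79
79 ÷ 79 = 1

474 = 2 × 3 × 79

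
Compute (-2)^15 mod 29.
Using repeated squaring. (-2) ≡ 27 (mod 29). 15 = 8 + 4 + 2 + 1 (binary 1111). Repeated squaring mod 29: 27^1 ≡ 27; 27^2 ≡ 27² = 729 ≡ 4; 27^4 ≡ 4² = 16 ≡ 16; 27^8 ≡ 16² = 256 ≡ 24. Multiply: (-2)^15 ≡ 27^8 × 27^4 × 27^2 × 27^1 ≡ 24 × 16 × 4 × 27 (mod 29): 24 × 16 = 384 ≡ 7; 7 × 4 = 28 ≡ 28; 28 × 27 = 756 ≡ 2. So (-2)^15 ≡ 2 (mod 29).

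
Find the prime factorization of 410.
2 × 5 × 41

Divide by primes starting from smallest:
410 ÷ 2 = 205
205 ÷ 5 = 41
41 ÷ 41 = 1

410 = 2 × 5 × 41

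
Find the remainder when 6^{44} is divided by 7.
By Fermat: 6^{6} ≡ 1 (mod 7). 44 = 7×6 + 2. So 6^{44} ≡ 6^{2} ≡ 1 (mod 7)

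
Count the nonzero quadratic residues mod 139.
For prime 139, there are (p-1)/2 = (139-1)/2 = 69 quadratic residues (excluding 0).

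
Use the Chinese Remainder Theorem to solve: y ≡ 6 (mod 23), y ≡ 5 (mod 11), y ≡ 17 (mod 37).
4790

Using the Chinese Remainder Theorem:
M = product of moduli = 9361
For equation 1: M_1 = 407, 407 ≡ 16 (mod 23), inverse of 407 mod 23 is 13 (check: 16 × 13 = 208 ≡ 1 (mod 23))
For equation 2: M_2 = 851, 851 ≡ 4 (mod 11), inverse of 851 mod 11 is 3 (check: 4 × 3 = 12 ≡ 1 (mod 11))
For equation 3: M_3 = 253, 253 ≡ 31 (mod 37), inverse of 253 mod 37 is 6 (check: 31 × 6 = 186 ≡ 1 (mod 37))
Combine: y ≡ Σ r_i×M_i×(M_i⁻¹ mod m_i) = 6×407×13 + 5×851×3 + 17×253×6 = 31746 + 12765 + 25806 = 70317
70317 mod 9361 = 4790
y ≡ 4790 (mod 9361)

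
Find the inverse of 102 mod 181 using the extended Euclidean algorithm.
Extended GCD: 102(-55) + 181(31) = 1. So 102^(-1) ≡ 126 ≡ 126 (mod 181). Verify: 102 × 126 = 12852 ≡ 1 (mod 181)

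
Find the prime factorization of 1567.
1567

Divide by primes starting from smallest:
1567 ÷ 1567 = 1

1567 = 1567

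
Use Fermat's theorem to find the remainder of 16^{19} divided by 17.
16

By Fermat's Little Theorem, a^(p-1) ≡ 1 (mod p) for prime p and gcd(a, p) = 1
Here p = 17, so 16^16 ≡ 1 (mod 17)
We can reduce the exponent: 19 mod 16 = 3
So 16^19 ≡ 16^3 (mod 17)
Computing: 16^3 mod 17 = 16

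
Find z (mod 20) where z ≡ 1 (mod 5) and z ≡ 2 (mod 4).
M = 5 × 4 = 20. M₁ = 4, y₁ ≡ 4 (mod 5). M₂ = 5, y₂ ≡ 1 (mod 4). z = 1×4×4 + 2×5×1 ≡ 6 (mod 20)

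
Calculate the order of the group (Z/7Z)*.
6

Prime factorization: 7 = 7
Using the formula φ(n) = n × Π(1 - 1/p) for each prime factor p:
φ(7) = 7 × (1 - 1/7)
φ(7) = 6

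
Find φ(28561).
26364

Prime factorization: 28561 = 13^4
Using the formula φ(n) = n × Π(1 - 1/p) for each prime factor p:
φ(28561) = 28561 × (1 - 1/13)
φ(28561) = 26364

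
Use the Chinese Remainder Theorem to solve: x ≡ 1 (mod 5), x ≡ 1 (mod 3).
M = 5 × 3 = 15. M₁ = 3, y₁ ≡ 2 (mod 5). M₂ = 5, y₂ ≡ 2 (mod 3). x = 1×3×2 + 1×5×2 ≡ 1 (mod 15)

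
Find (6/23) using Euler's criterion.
(6/23) = 6^{11} mod 23 = 1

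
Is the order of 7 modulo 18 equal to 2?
No, the actual order is 3, not 2.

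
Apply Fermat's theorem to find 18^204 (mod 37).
By Fermat: 18^{36} ≡ 1 (mod 37). 204 ≡ 24 (mod 36). So 18^{204} ≡ 18^{24} ≡ 26 (mod 37)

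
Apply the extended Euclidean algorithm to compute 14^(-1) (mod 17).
Extended GCD: 14(-6) + 17(5) = 1. So 14^(-1) ≡ 11 ≡ 11 (mod 17). Verify: 14 × 11 = 154 ≡ 1 (mod 17)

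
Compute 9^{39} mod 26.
1

Using successive squaring:
Binary expansion of 39: 100111
Powers of 9 mod 26 (each is the square of the previous):
  9^1 ≡ 9 (mod 26)
  9^2 ≡ 9² = 81 ≡ 3 (mod 26)
  9^4 ≡ 3² = 9 ≡ 9 (mod 26)
  9^8 ≡ 9² = 81 ≡ 3 (mod 26)
  9^16 ≡ 3² = 9 ≡ 9 (mod 26)
  9^32 ≡ 9² = 81 ≡ 3 (mod 26)
39 = 32 + 4 + 2 + 1, so 9^39 = 9^32 × 9^4 × 9^2 × 9^1 ≡ 3 × 9 × 3 × 9 (mod 26)
Multiplying step by step:
  3 × 9 = 27 ≡ 1 (mod 26)
  1 × 3 = 3 ≡ 3 (mod 26)
  3 × 9 = 27 ≡ 1 (mod 26)
Result: 9^39 ≡ 1 (mod 26)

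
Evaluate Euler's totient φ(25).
20

Prime factorization: 25 = 5^2
Using the formula φ(n) = n × Π(1 - 1/p) for each prime factor p:
φ(25) = 25 × (1 - 1/5)
φ(25) = 20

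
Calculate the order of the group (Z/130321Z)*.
123462

Prime factorization: 130321 = 19^4
Using the formula φ(n) = n × Π(1 - 1/p) for each prime factor p:
φ(130321) = 130321 × (1 - 1/19)
φ(130321) = 123462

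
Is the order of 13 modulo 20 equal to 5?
No, the actual order is 4, not 5.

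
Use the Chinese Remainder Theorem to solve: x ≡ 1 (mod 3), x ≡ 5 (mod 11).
M = 3 × 11 = 33. M₁ = 11, y₁ ≡ 2 (mod 3). M₂ = 3, y₂ ≡ 4 (mod 11). x = 1×11×2 + 5×3×4 ≡ 16 (mod 33)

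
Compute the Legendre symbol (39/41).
(39/41) = 39^{20} mod 41 = 1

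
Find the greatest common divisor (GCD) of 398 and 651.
1

Using the Euclidean algorithm:
398 = 0 × 651 + 398
651 = 1 × 398 + 253
398 = 1 × 253 + 145
253 = 1 × 145 + 108
145 = 1 × 108 + 37
108 = 2 × 37 + 34
37 = 1 × 34 + 3
34 = 11 × 3 + 1
3 = 3 × 1 + 0

GCD(398, 651) = 1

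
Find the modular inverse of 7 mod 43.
7^(-1) ≡ 37 (mod 43). Verification: 7 × 37 = 259 ≡ 1 (mod 43)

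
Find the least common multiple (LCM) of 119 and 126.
2142

First find GCD(119, 126) using the Euclidean algorithm:
119 = 0 × 126 + 119
126 = 1 × 119 + 7
119 = 17 × 7 + 0
GCD(119, 126) = 7

LCM formula: LCM(a, b) = (a × b) / GCD(a, b)
LCM(119, 126) = (119 × 126) / 7
LCM(119, 126) = 14994 / 7
LCM(119, 126) = 2142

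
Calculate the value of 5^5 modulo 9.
5 = 4 + 1 (binary 101). Repeated squaring mod 9: 5^1 ≡ 5; 5^2 ≡ 5² = 25 ≡ 7; 5^4 ≡ 7² = 49 ≡ 4. Multiply: 5^5 = 5^4 × 5^1 ≡ 4 × 5 (mod 9): 4 × 5 = 20 ≡ 2. So 5^5 ≡ 2 (mod 9).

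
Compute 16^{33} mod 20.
16

Using successive squaring:
Binary expansion of 33: 100001
Powers of 16 mod 20 (each is the square of the previous):
  16^1 ≡ 16 (mod 20)
  16^2 ≡ 16² = 256 ≡ 16 (mod 20)
  16^4 ≡ 16² = 256 ≡ 16 (mod 20)
  16^8 ≡ 16² = 256 ≡ 16 (mod 20)
  16^16 ≡ 16² = 256 ≡ 16 (mod 20)
  16^32 ≡ 16² = 256 ≡ 16 (mod 20)
33 = 32 + 1, so 16^33 = 16^32 × 16^1 ≡ 16 × 16 (mod 20)
Multiplying step by step:
  16 × 16 = 256 ≡ 16 (mod 20)
Result: 16^33 ≡ 16 (mod 20)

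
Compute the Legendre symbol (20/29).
(20/29) = 20^{14} mod 29 = 1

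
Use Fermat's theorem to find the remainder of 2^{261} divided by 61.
33

By Fermat's Little Theorem, a^(p-1) ≡ 1 (mod p) for prime p and gcd(a, p) = 1
Here p = 61, so 2^60 ≡ 1 (mod 61)
We can reduce the exponent: 261 mod 60 = 21
So 2^261 ≡ 2^21 (mod 61)
Computing: 2^21 mod 61 = 33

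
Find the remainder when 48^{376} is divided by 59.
By Fermat: 48^{58} ≡ 1 (mod 59). 376 = 6×58 + 28. So 48^{376} ≡ 48^{28} ≡ 16 (mod 59)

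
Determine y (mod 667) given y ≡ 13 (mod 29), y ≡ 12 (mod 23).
564

Using the Chinese Remainder Theorem:
M = product of moduli = 667
For equation 1: M_1 = 23, 23 ≡ 23 (mod 29), inverse of 23 mod 29 is 24 (check: 23 × 24 = 552 ≡ 1 (mod 29))
For equation 2: M_2 = 29, 29 ≡ 6 (mod 23), inverse of 29 mod 23 is 4 (check: 6 × 4 = 24 ≡ 1 (mod 23))
Combine: y ≡ Σ r_i×M_i×(M_i⁻¹ mod m_i) = 13×23×24 + 12×29×4 = 7176 + 1392 = 8568
8568 mod 667 = 564
y ≡ 564 (mod 667)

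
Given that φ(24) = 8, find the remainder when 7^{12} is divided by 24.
By Euler: 7^{8} ≡ 1 (mod 24) since gcd(7, 24) = 1. 12 = 1×8 + 4. So 7^{12} ≡ 7^{4} ≡ 1 (mod 24)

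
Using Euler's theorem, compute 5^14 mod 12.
By Euler: 5^{4} ≡ 1 (mod 12) since gcd(5, 12) = 1. 14 = 3×4 + 2. So 5^{14} ≡ 5^{2} ≡ 1 (mod 12)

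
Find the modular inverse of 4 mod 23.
4^(-1) ≡ 6 (mod 23). Verification: 4 × 6 = 24 ≡ 1 (mod 23)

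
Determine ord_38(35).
Powers of 35 mod 38: 35^1≡35, 35^2≡9, 35^3≡11, 35^4≡5, 35^5≡23, 35^6≡7, 35^7≡17, 35^8≡25, 35^9≡1. Order = 9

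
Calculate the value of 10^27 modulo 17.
Using Fermat: 10^{16} ≡ 1 (mod 17). 27 ≡ 11 (mod 16). So 10^{27} ≡ 10^{11} ≡ 3 (mod 17)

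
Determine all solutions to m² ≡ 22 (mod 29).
The square roots of 22 mod 29 are 15 and 14. Verify: 15² = 225 ≡ 22 (mod 29)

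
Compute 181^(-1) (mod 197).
181^(-1) ≡ 160 (mod 197). Verification: 181 × 160 = 28960 ≡ 1 (mod 197)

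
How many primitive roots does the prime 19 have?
Number of primitive roots mod 19 = φ(18) = 6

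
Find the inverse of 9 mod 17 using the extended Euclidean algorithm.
Extended GCD: 9(2) + 17(-1) = 1. So 9^(-1) ≡ 2 ≡ 2 (mod 17). Verify: 9 × 2 = 18 ≡ 1 (mod 17)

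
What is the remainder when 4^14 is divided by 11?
Using Fermat: 4^{10} ≡ 1 (mod 11). 14 ≡ 4 (mod 10). So 4^{14} ≡ 4^{4} ≡ 3 (mod 11)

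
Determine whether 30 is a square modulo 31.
By Euler's criterion: 30^{15} ≡ 30 (mod 31). Since this equals -1 (≡ 30), 30 is not a QR.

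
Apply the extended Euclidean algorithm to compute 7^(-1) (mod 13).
Extended GCD: 7(2) + 13(-1) = 1. So 7^(-1) ≡ 2 ≡ 2 (mod 13). Verify: 7 × 2 = 14 ≡ 1 (mod 13)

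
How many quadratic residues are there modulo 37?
For prime 37, there are (p-1)/2 = (37-1)/2 = 18 quadratic residues (excluding 0).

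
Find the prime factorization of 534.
2 × 3 × 89

Divide by primes starting from smallest:
534 ÷ 2 = 267
267 ÷ 3 = 89
89 ÷ 89 = 1

534 = 2 × 3 × 89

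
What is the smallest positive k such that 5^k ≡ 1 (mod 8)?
Powers of 5 mod 8: 5^1≡5, 5^2≡1. Order = 2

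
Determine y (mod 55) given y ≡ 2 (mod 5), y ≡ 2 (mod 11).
2

Using the Chinese Remainder Theorem:
M = product of moduli = 55
For equation 1: M_1 = 11, 11 ≡ 1 (mod 5), inverse of 11 mod 5 is 1 (check: 1 × 1 = 1 ≡ 1 (mod 5))
For equation 2: M_2 = 5, 5 ≡ 5 (mod 11), inverse of 5 mod 11 is 9 (check: 5 × 9 = 45 ≡ 1 (mod 11))
Combine: y ≡ Σ r_i×M_i×(M_i⁻¹ mod m_i) = 2×11×1 + 2×5×9 = 22 + 90 = 112
112 mod 55 = 2
y ≡ 2 (mod 55)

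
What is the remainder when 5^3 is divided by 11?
3 = 2 + 1 (binary 11). Repeated squaring mod 11: 5^1 ≡ 5; 5^2 ≡ 5² = 25 ≡ 3. Multiply: 5^3 = 5^2 × 5^1 ≡ 3 × 5 (mod 11): 3 × 5 = 15 ≡ 4. So 5^3 ≡ 4 (mod 11).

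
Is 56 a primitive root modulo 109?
Yes

To verify, check if 56^(108/q) ≢ 1 (mod 109) for each prime divisor q of 108
Divisors of 108 = 108: [1, 2, 3, 4, 6, 9, 12, 18, 27, 36, 54, 108]
  56^(108/2) = 56^54 ≡ 108 (mod 109)
  56^(108/3) = 56^36 ≡ 63 (mod 109)
Conclusion: 56 is a primitive root modulo 109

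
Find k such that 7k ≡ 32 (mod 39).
38

Since gcd(7, 39) = 1 divides 32, a solution exists.
Multiply both sides by the inverse of 7 mod 39:
  7^(-1) mod 39 = 28
  x ≡ 28 × 32 ≡ 896 ≡ 38 (mod 39)
Verification: 7 × 38 = 266 = 6 × 39 + 32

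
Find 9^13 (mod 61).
Using repeated squaring. 13 = 8 + 4 + 1 (binary 1101). Repeated squaring mod 61: 9^1 ≡ 9; 9^2 ≡ 9² = 81 ≡ 20; 9^4 ≡ 20² = 400 ≡ 34; 9^8 ≡ 34² = 1156 ≡ 58. Multiply: 9^13 = 9^8 × 9^4 × 9^1 ≡ 58 × 34 × 9 (mod 61): 58 × 34 = 1972 ≡ 20; 20 × 9 = 180 ≡ 58. So 9^13 ≡ 58 (mod 61).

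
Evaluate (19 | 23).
(19/23) = 19^{11} mod 23 = -1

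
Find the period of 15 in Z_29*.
Powers of 15 mod 29: 15^1≡15, 15^2≡22, 15^3≡11, 15^4≡20, 15^5≡10, 15^6≡5, 15^7≡17, 15^8≡23, 15^9≡26, 15^10≡13, 15^11≡21, 15^12≡25, 15^13≡27, 15^14≡28, 15^15≡14, 15^16≡7, 15^17≡18, 15^18≡9, 15^19≡19, 15^20≡24, 15^21≡12, 15^22≡6, 15^23≡3, 15^24≡16, 15^25≡8, 15^26≡4, 15^27≡2, 15^28≡1. Order = 28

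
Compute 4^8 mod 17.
8 = 8 (binary 1000). Repeated squaring mod 17: 4^1 ≡ 4; 4^2 ≡ 4² = 16 ≡ 16; 4^4 ≡ 16² = 256 ≡ 1; 4^8 ≡ 1² = 1 ≡ 1. So 4^8 ≡ 1 (mod 17).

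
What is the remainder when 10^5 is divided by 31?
5 = 4 + 1 (binary 101). Repeated squaring mod 31: 10^1 ≡ 10; 10^2 ≡ 10² = 100 ≡ 7; 10^4 ≡ 7² = 49 ≡ 18. Multiply: 10^5 = 10^4 × 10^1 ≡ 18 × 10 (mod 31): 18 × 10 = 180 ≡ 25. So 10^5 ≡ 25 (mod 31).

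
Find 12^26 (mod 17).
Using Fermat: 12^{16} ≡ 1 (mod 17). 26 ≡ 10 (mod 16). So 12^{26} ≡ 12^{10} ≡ 9 (mod 17)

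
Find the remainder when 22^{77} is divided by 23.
By Fermat: 22^{22} ≡ 1 (mod 23). 77 = 3×22 + 11. So 22^{77} ≡ 22^{11} ≡ 22 (mod 23)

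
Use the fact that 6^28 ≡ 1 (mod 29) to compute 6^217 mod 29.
By Fermat: 6^{28} ≡ 1 (mod 29). 217 = 7×28 + 21. So 6^{217} ≡ 6^{21} ≡ 28 (mod 29)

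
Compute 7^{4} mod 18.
7

Using successive squaring:
Binary expansion of 4: 100
Powers of 7 mod 18 (each is the square of the previous):
  7^1 ≡ 7 (mod 18)
  7^2 ≡ 7² = 49 ≡ 13 (mod 18)
  7^4 ≡ 13² = 169 ≡ 7 (mod 18)
4 is a power of 2, so 7^4 is the last square: ≡ 7 (mod 18)
Result: 7^4 ≡ 7 (mod 18)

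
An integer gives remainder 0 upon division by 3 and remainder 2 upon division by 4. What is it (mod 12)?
M = 3 × 4 = 12. M₁ = 4, y₁ ≡ 1 (mod 3). M₂ = 3, y₂ ≡ 3 (mod 4). k = 0×4×1 + 2×3×3 ≡ 6 (mod 12). The smallest positive such number is 6.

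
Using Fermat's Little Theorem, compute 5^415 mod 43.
By Fermat: 5^{42} ≡ 1 (mod 43). 415 ≡ 37 (mod 42). So 5^{415} ≡ 5^{37} ≡ 3 (mod 43)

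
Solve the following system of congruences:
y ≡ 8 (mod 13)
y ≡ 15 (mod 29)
73

Using the Chinese Remainder Theorem:
M = product of moduli = 377
For equation 1: M_1 = 29, 29 ≡ 3 (mod 13), inverse of 29 mod 13 is 9 (check: 3 × 9 = 27 ≡ 1 (mod 13))
For equation 2: M_2 = 13, 13 ≡ 13 (mod 29), inverse of 13 mod 29 is 9 (check: 13 × 9 = 117 ≡ 1 (mod 29))
Combine: y ≡ Σ r_i×M_i×(M_i⁻¹ mod m_i) = 8×29×9 + 15×13×9 = 2088 + 1755 = 3843
3843 mod 377 = 73
y ≡ 73 (mod 377)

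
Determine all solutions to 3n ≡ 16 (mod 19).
18

Since gcd(3, 19) = 1 divides 16, a solution exists.
Multiply both sides by the inverse of 3 mod 19:
  3^(-1) mod 19 = 13
  x ≡ 13 × 16 ≡ 208 ≡ 18 (mod 19)
Verification: 3 × 18 = 54 = 2 × 19 + 16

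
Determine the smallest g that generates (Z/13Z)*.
2

A primitive root g modulo p has order p-1 = 12
Prime divisors of 12: [2, 3]
g is a primitive root iff g^(12/q) ≢ 1 (mod 13) for each prime divisor q
Testing small values:
  g = 2: 2^6 ≡ 12, 2^4 ≡ 3 (mod 13) → none is 1, primitive root!
The smallest primitive root is 2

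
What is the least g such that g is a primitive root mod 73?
p - 1 = 72 has prime divisors 2, 3. h is a primitive root mod 73 iff h^(72/q) ≢ 1 (mod 73) for each such q.
h = 2: 2^36 ≡ 1, 2^24 ≡ 64 (mod 73); 2^36 ≡ 1, so not a primitive root.
h = 3: 3^36 ≡ 1, 3^24 ≡ 1 (mod 73); 3^36 ≡ 1, so not a primitive root.
h = 4: 4^36 ≡ 1, 4^24 ≡ 8 (mod 73); 4^36 ≡ 1, so not a primitive root.
h = 5: 5^36 ≡ 72, 5^24 ≡ 8 (mod 73); none is 1, so 5 has order 72 and is a primitive root.
The smallest primitive root mod 73 is g = 5.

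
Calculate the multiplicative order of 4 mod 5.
Powers of 4 mod 5: 4^1≡4, 4^2≡1. Order = 2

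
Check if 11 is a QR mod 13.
By Euler's criterion: 11^{6} ≡ 12 (mod 13). Since this equals -1 (≡ 12), 11 is not a QR.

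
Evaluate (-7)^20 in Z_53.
Using repeated squaring. (-7) ≡ 46 (mod 53). 20 = 16 + 4 (binary 10100). Repeated squaring mod 53: 46^1 ≡ 46; 46^2 ≡ 46² = 2116 ≡ 49; 46^4 ≡ 49² = 2401 ≡ 16; 46^8 ≡ 16² = 256 ≡ 44; 46^16 ≡ 44² = 1936 ≡ 28. Multiply: (-7)^20 ≡ 46^16 × 46^4 ≡ 28 × 16 (mod 53): 28 × 16 = 448 ≡ 24. So (-7)^20 ≡ 24 (mod 53).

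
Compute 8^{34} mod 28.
8

Using successive squaring:
Binary expansion of 34: 100010
Powers of 8 mod 28 (each is the square of the previous):
  8^1 ≡ 8 (mod 28)
  8^2 ≡ 8² = 64 ≡ 8 (mod 28)
  8^4 ≡ 8² = 64 ≡ 8 (mod 28)
  8^8 ≡ 8² = 64 ≡ 8 (mod 28)
  8^16 ≡ 8² = 64 ≡ 8 (mod 28)
  8^32 ≡ 8² = 64 ≡ 8 (mod 28)
34 = 32 + 2, so 8^34 = 8^32 × 8^2 ≡ 8 × 8 (mod 28)
Multiplying step by step:
  8 × 8 = 64 ≡ 8 (mod 28)
Result: 8^34 ≡ 8 (mod 28)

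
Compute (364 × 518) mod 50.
2

(364 × 518) = 188552
188552 mod 50 = 2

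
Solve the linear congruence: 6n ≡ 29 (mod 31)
10

Since gcd(6, 31) = 1 divides 29, a solution exists.
Multiply both sides by the inverse of 6 mod 31:
  6^(-1) mod 31 = 26
  x ≡ 26 × 29 ≡ 754 ≡ 10 (mod 31)
Verification: 6 × 10 = 60 = 1 × 31 + 29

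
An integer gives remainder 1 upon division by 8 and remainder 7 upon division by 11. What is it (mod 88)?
M = 8 × 11 = 88. M₁ = 11, y₁ ≡ 3 (mod 8). M₂ = 8, y₂ ≡ 7 (mod 11). n = 1×11×3 + 7×8×7 ≡ 73 (mod 88). The smallest positive such number is 73.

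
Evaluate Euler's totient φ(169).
156

Prime factorization: 169 = 13^2
Using the formula φ(n) = n × Π(1 - 1/p) for each prime factor p:
φ(169) = 169 × (1 - 1/13)
φ(169) = 156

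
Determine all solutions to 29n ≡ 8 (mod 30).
22

Since gcd(29, 30) = 1 divides 8, a solution exists.
Multiply both sides by the inverse of 29 mod 30:
  29^(-1) mod 30 = 29
  x ≡ 29 × 8 ≡ 232 ≡ 22 (mod 30)
Verification: 29 × 22 = 638 = 21 × 30 + 8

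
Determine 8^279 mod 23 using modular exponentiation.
Using Fermat: 8^{22} ≡ 1 (mod 23). 279 ≡ 15 (mod 22). So 8^{279} ≡ 8^{15} ≡ 2 (mod 23)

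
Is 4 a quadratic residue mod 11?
By Euler's criterion: 4^{5} ≡ 1 (mod 11). Since this equals 1, 4 is a QR.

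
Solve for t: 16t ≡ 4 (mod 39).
10

Since gcd(16, 39) = 1 divides 4, a solution exists.
Multiply both sides by the inverse of 16 mod 39:
  16^(-1) mod 39 = 22
  x ≡ 22 × 4 ≡ 88 ≡ 10 (mod 39)
Verification: 16 × 10 = 160 = 4 × 39 + 4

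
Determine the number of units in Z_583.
520

Prime factorization: 583 = 11 × 53
Using the formula φ(n) = n × Π(1 - 1/p) for each prime factor p:
φ(583) = 583 × (1 - 1/11) × (1 - 1/53)
φ(583) = 520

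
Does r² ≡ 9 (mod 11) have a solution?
By Euler's criterion: 9^{5} ≡ 1 (mod 11). Since this equals 1, 9 is a QR.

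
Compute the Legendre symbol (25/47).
(25/47) = 25^{23} mod 47 = 1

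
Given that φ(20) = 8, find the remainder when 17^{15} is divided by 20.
By Euler: 17^{8} ≡ 1 (mod 20) since gcd(17, 20) = 1. 15 = 1×8 + 7. So 17^{15} ≡ 17^{7} ≡ 13 (mod 20)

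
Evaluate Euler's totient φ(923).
840

Prime factorization: 923 = 13 × 71
Using the formula φ(n) = n × Π(1 - 1/p) for each prime factor p:
φ(923) = 923 × (1 - 1/13) × (1 - 1/71)
φ(923) = 840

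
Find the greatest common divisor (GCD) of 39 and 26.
13

Using the Euclidean algorithm:
39 = 1 × 26 + 13
26 = 2 × 13 + 0

GCD(39, 26) = 13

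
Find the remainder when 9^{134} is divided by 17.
By Fermat: 9^{16} ≡ 1 (mod 17). 134 = 8×16 + 6. So 9^{134} ≡ 9^{6} ≡ 4 (mod 17)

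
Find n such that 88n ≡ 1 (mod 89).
88^(-1) ≡ 88 (mod 89). Verification: 88 × 88 = 7744 ≡ 1 (mod 89)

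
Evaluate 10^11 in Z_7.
Using Fermat: 10^{6} ≡ 1 (mod 7). 11 ≡ 5 (mod 6). So 10^{11} ≡ 10^{5} ≡ 5 (mod 7)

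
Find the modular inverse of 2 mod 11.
2^(-1) ≡ 6 (mod 11). Verification: 2 × 6 = 12 ≡ 1 (mod 11)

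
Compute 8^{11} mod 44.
8

Using successive squaring:
Binary expansion of 11: 1011
Powers of 8 mod 44 (each is the square of the previous):
  8^1 ≡ 8 (mod 44)
  8^2 ≡ 8² = 64 ≡ 20 (mod 44)
  8^4 ≡ 20² = 400 ≡ 4 (mod 44)
  8^8 ≡ 4² = 16 ≡ 16 (mod 44)
11 = 8 + 2 + 1, so 8^11 = 8^8 × 8^2 × 8^1 ≡ 16 × 20 × 8 (mod 44)
Multiplying step by step:
  16 × 20 = 320 ≡ 12 (mod 44)
  12 × 8 = 96 ≡ 8 (mod 44)
Result: 8^11 ≡ 8 (mod 44)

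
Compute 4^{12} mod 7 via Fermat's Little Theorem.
1

By Fermat's Little Theorem, a^(p-1) ≡ 1 (mod p) for prime p and gcd(a, p) = 1
Here p = 7, so 4^6 ≡ 1 (mod 7)
We can reduce the exponent: 12 mod 6 = 0
So 4^12 ≡ 4^0 (mod 7)
Computing: 4^0 mod 7 = 1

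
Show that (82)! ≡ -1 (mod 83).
(82)! mod 83 = 82. Since this equals -1 (mod 83), Wilson confirms 83 is prime.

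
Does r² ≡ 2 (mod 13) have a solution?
By Euler's criterion: 2^{6} ≡ 12 (mod 13). Since this equals -1 (≡ 12), 2 is not a QR.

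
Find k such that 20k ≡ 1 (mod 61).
20^(-1) ≡ 58 (mod 61). Verification: 20 × 58 = 1160 ≡ 1 (mod 61)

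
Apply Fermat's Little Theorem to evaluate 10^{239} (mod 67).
21

By Fermat's Little Theorem, a^(p-1) ≡ 1 (mod p) for prime p and gcd(a, p) = 1
Here p = 67, so 10^66 ≡ 1 (mod 67)
We can reduce the exponent: 239 mod 66 = 41
So 10^239 ≡ 10^41 (mod 67)
Computing: 10^41 mod 67 = 21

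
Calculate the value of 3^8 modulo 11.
8 = 8 (binary 1000). Repeated squaring mod 11: 3^1 ≡ 3; 3^2 ≡ 3² = 9 ≡ 9; 3^4 ≡ 9² = 81 ≡ 4; 3^8 ≡ 4² = 16 ≡ 5. So 3^8 ≡ 5 (mod 11).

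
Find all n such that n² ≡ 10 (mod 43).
The square roots of 10 mod 43 are 15 and 28. Verify: 15² = 225 ≡ 10 (mod 43)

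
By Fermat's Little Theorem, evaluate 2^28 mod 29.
By Fermat's Little Theorem, 2^{28} ≡ 1 (mod 29) since 29 is prime and gcd(2, 29) = 1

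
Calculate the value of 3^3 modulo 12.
3 = 2 + 1 (binary 11). Repeated squaring mod 12: 3^1 ≡ 3; 3^2 ≡ 3² = 9 ≡ 9. Multiply: 3^3 = 3^2 × 3^1 ≡ 9 × 3 (mod 12): 9 × 3 = 27 ≡ 3. So 3^3 ≡ 3 (mod 12).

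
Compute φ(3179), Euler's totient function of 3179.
2720

Prime factorization: 3179 = 11 × 17^2
Using the formula φ(n) = n × Π(1 - 1/p) for each prime factor p:
φ(3179) = 3179 × (1 - 1/11) × (1 - 1/17)
φ(3179) = 2720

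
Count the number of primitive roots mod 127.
Number of primitive roots mod 127 = φ(126) = 36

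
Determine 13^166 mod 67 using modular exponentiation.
Using Fermat: 13^{66} ≡ 1 (mod 67). 166 ≡ 34 (mod 66). So 13^{166} ≡ 13^{34} ≡ 54 (mod 67)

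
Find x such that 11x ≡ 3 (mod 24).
9

Since gcd(11, 24) = 1 divides 3, a solution exists.
Multiply both sides by the inverse of 11 mod 24:
  11^(-1) mod 24 = 11
  x ≡ 11 × 3 ≡ 33 ≡ 9 (mod 24)
Verification: 11 × 9 = 99 = 4 × 24 + 3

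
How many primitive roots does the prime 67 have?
Number of primitive roots mod 67 = φ(66) = 20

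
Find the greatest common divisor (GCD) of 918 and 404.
2

Using the Euclidean algorithm:
918 = 2 × 404 + 110
404 = 3 × 110 + 74
110 = 1 × 74 + 36
74 = 2 × 36 + 2
36 = 18 × 2 + 0

GCD(918, 404) = 2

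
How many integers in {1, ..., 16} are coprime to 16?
8

Prime factorization: 16 = 2^4
Using the formula φ(n) = n × Π(1 - 1/p) for each prime factor p:
φ(16) = 16 × (1 - 1/2)
φ(16) = 8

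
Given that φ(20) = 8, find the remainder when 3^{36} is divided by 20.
By Euler: 3^{8} ≡ 1 (mod 20) since gcd(3, 20) = 1. 36 = 4×8 + 4. So 3^{36} ≡ 3^{4} ≡ 1 (mod 20)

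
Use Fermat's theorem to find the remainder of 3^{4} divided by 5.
1

By Fermat's Little Theorem, a^(p-1) ≡ 1 (mod p) for prime p and gcd(a, p) = 1
Here p = 5, so 3^4 ≡ 1 (mod 5)
We can reduce the exponent: 4 mod 4 = 0
So 3^4 ≡ 3^0 (mod 5)
Computing: 3^0 mod 5 = 1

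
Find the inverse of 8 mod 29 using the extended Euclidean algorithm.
Extended GCD: 8(11) + 29(-3) = 1. So 8^(-1) ≡ 11 ≡ 11 (mod 29). Verify: 8 × 11 = 88 ≡ 1 (mod 29)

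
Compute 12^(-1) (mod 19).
8

Using Extended Euclidean Algorithm:
gcd(12, 19) = 1
Bezout coefficients: 12 × 8 + 19 × -5 = 1
So 12 × 8 ≡ 1 (mod 19)
The inverse is 8 mod 19 = 8
Verification: 12 × 8 = 96 = 5 × 19 + 1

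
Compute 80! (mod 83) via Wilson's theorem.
(82)! = (80)! × (81) × (82) ≡ -1 (mod 83). So (80)! ≡ -1 × [(82)(81)]^(-1) ≡ 41 (mod 83)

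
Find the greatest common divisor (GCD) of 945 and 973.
7

Using the Euclidean algorithm:
945 = 0 × 973 + 945
973 = 1 × 945 + 28
945 = 33 × 28 + 21
28 = 1 × 21 + 7
21 = 3 × 7 + 0

GCD(945, 973) = 7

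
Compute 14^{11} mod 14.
0

Using successive squaring:
Binary expansion of 11: 1011
Powers of 14 mod 14 (each is the square of the previous):
  14^1 ≡ 0 (mod 14)
  14^2 ≡ 0² = 0 ≡ 0 (mod 14)
  14^4 ≡ 0² = 0 ≡ 0 (mod 14)
  14^8 ≡ 0² = 0 ≡ 0 (mod 14)
11 = 8 + 2 + 1, so 14^11 = 14^8 × 14^2 × 14^1 ≡ 0 × 0 × 0 (mod 14)
Multiplying step by step:
  0 × 0 = 0 ≡ 0 (mod 14)
  0 × 0 = 0 ≡ 0 (mod 14)
Result: 14^11 ≡ 0 (mod 14)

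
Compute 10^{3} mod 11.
10

Using successive squaring:
Binary expansion of 3: 11
Powers of 10 mod 11 (each is the square of the previous):
  10^1 ≡ 10 (mod 11)
  10^2 ≡ 10² = 100 ≡ 1 (mod 11)
3 = 2 + 1, so 10^3 = 10^2 × 10^1 ≡ 1 × 10 (mod 11)
Multiplying step by step:
  1 × 10 = 10 ≡ 10 (mod 11)
Result: 10^3 ≡ 10 (mod 11)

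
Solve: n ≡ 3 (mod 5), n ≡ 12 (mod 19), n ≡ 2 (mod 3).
M = 5 × 19 × 3 = 285. M₁ = 57, y₁ ≡ 3 (mod 5). M₂ = 15, y₂ ≡ 14 (mod 19). M₃ = 95, y₃ ≡ 2 (mod 3). n = 3×57×3 + 12×15×14 + 2×95×2 ≡ 278 (mod 285)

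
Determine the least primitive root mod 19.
p - 1 = 18 has prime divisors 2, 3. h is a primitive root mod 19 iff h^(18/q) ≢ 1 (mod 19) for each such q.
h = 2: 2^9 ≡ 18, 2^6 ≡ 7 (mod 19); none is 1, so 2 has order 18 and is a primitive root.
The smallest primitive root mod 19 is g = 2.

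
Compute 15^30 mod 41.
Using repeated squaring. 30 = 16 + 8 + 4 + 2 (binary 11110). Repeated squaring mod 41: 15^1 ≡ 15; 15^2 ≡ 15² = 225 ≡ 20; 15^4 ≡ 20² = 400 ≡ 31; 15^8 ≡ 31² = 961 ≡ 18; 15^16 ≡ 18² = 324 ≡ 37. Multiply: 15^30 = 15^16 × 15^8 × 15^4 × 15^2 ≡ 37 × 18 × 31 × 20 (mod 41): 37 × 18 = 666 ≡ 10; 10 × 31 = 310 ≡ 23; 23 × 20 = 460 ≡ 9. So 15^30 ≡ 9 (mod 41).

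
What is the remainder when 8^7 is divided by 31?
7 = 4 + 2 + 1 (binary 111). Repeated squaring mod 31: 8^1 ≡ 8; 8^2 ≡ 8² = 64 ≡ 2; 8^4 ≡ 2² = 4 ≡ 4. Multiply: 8^7 = 8^4 × 8^2 × 8^1 ≡ 4 × 2 × 8 (mod 31): 4 × 2 = 8 ≡ 8; 8 × 8 = 64 ≡ 2. So 8^7 ≡ 2 (mod 31).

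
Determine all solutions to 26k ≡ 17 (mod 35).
2

Since gcd(26, 35) = 1 divides 17, a solution exists.
Multiply both sides by the inverse of 26 mod 35:
  26^(-1) mod 35 = 31
  x ≡ 31 × 17 ≡ 527 ≡ 2 (mod 35)
Verification: 26 × 2 = 52 = 1 × 35 + 17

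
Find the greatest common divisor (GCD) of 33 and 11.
11

Using the Euclidean algorithm:
33 = 3 × 11 + 0

GCD(33, 11) = 11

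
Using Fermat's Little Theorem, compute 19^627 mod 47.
By Fermat: 19^{46} ≡ 1 (mod 47). 627 ≡ 29 (mod 46). So 19^{627} ≡ 19^{29} ≡ 38 (mod 47)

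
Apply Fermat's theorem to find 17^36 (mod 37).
By Fermat's Little Theorem, 17^{36} ≡ 1 (mod 37) since 37 is prime and gcd(17, 37) = 1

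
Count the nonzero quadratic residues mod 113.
For prime 113, there are (p-1)/2 = (113-1)/2 = 56 quadratic residues (excluding 0).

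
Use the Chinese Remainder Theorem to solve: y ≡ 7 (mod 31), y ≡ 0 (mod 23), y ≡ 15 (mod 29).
13616

Using the Chinese Remainder Theorem:
M = product of moduli = 20677
For equation 1: M_1 = 667, 667 ≡ 16 (mod 31), inverse of 667 mod 31 is 2 (check: 16 × 2 = 32 ≡ 1 (mod 31))
For equation 2: M_2 = 899, 899 ≡ 2 (mod 23), inverse of 899 mod 23 is 12 (check: 2 × 12 = 24 ≡ 1 (mod 23))
For equation 3: M_3 = 713, 713 ≡ 17 (mod 29), inverse of 713 mod 29 is 12 (check: 17 × 12 = 204 ≡ 1 (mod 29))
Combine: y ≡ Σ r_i×M_i×(M_i⁻¹ mod m_i) = 7×667×2 + 0×899×12 + 15×713×12 = 9338 + 0 + 128340 = 137678
137678 mod 20677 = 13616
y ≡ 13616 (mod 20677)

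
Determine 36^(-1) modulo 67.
36^(-1) ≡ 54 (mod 67). Verification: 36 × 54 = 1944 ≡ 1 (mod 67)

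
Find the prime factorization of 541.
541

Divide by primes starting from smallest:
541 ÷ 541 = 1

541 = 541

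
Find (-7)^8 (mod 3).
(-7) ≡ 2 (mod 3). 8 = 8 (binary 1000). Repeated squaring mod 3: 2^1 ≡ 2; 2^2 ≡ 2² = 4 ≡ 1; 2^4 ≡ 1² = 1 ≡ 1; 2^8 ≡ 1² = 1 ≡ 1. So (-7)^8 ≡ 1 (mod 3).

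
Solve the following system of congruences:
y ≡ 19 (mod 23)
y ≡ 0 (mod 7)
42

Using the Chinese Remainder Theorem:
M = product of moduli = 161
For equation 1: M_1 = 7, 7 ≡ 7 (mod 23), inverse of 7 mod 23 is 10 (check: 7 × 10 = 70 ≡ 1 (mod 23))
For equation 2: M_2 = 23, 23 ≡ 2 (mod 7), inverse of 23 mod 7 is 4 (check: 2 × 4 = 8 ≡ 1 (mod 7))
Combine: y ≡ Σ r_i×M_i×(M_i⁻¹ mod m_i) = 19×7×10 + 0×23×4 = 1330 + 0 = 1330
1330 mod 161 = 42
y ≡ 42 (mod 161)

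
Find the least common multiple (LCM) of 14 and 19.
266

First find GCD(14, 19) using the Euclidean algorithm:
14 = 0 × 19 + 14
19 = 1 × 14 + 5
14 = 2 × 5 + 4
5 = 1 × 4 + 1
4 = 4 × 1 + 0
GCD(14, 19) = 1

LCM formula: LCM(a, b) = (a × b) / GCD(a, b)
LCM(14, 19) = (14 × 19) / 1
LCM(14, 19) = 266 / 1
LCM(14, 19) = 266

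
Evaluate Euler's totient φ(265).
208

Prime factorization: 265 = 5 × 53
Using the formula φ(n) = n × Π(1 - 1/p) for each prime factor p:
φ(265) = 265 × (1 - 1/5) × (1 - 1/53)
φ(265) = 208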